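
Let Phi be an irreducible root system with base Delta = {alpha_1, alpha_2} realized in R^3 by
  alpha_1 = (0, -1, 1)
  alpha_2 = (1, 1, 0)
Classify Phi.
A_2

Compute the Cartan integers a_ij = 2(alpha_i, alpha_j)/(alpha_j, alpha_j); the resulting 2x2 Cartan matrix is
[[2, -1], [-1, 2]].
All simple roots have the same length, so the diagram is simply laced. The associated Dynkin diagram is a chain of 2 nodes with single edges (A_2), so the type is A_2 (the algebra sl(3)).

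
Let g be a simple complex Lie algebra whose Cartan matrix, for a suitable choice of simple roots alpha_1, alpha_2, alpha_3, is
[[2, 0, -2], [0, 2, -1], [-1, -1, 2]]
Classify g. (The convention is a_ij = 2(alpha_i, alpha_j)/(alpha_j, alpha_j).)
The matrix has rank 3 with 2's on the diagonal. Reading the off-diagonal entries as Dynkin edges (a single edge where a_ij = a_ji = -1; a double or triple edge where a_ij * a_ji = 2 or 3), the diagram is a chain of 3 nodes with a double edge at one end; the terminal node there is the unique long simple root (C_3). One simple-root ordering that puts it in standard form is (alpha_2, alpha_3, alpha_1). So the algebra is type C_3, i.e. sp(6).

C3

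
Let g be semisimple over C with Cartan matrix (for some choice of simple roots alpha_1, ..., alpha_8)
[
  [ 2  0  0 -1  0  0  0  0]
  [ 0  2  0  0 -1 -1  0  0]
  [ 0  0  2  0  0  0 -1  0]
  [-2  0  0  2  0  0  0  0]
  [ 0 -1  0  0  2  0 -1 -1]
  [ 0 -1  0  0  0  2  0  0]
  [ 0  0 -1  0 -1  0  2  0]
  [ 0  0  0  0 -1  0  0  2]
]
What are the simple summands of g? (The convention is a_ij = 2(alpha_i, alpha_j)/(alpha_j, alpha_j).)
The diagram associated to this matrix has two connected components: the simple roots {alpha_1, alpha_4} form a chain of 2 nodes with a double edge at one end; the terminal node there is the unique short simple root (B_2), and {alpha_2, alpha_3, alpha_5, alpha_6, alpha_7, alpha_8} form a chain of 5 nodes with one extra node attached to the third node from one end (E_6). A semisimple Lie algebra decomposes uniquely as the direct sum of simple ideals, one per connected component of its Dynkin diagram, so g ≅ B_2 ⊕ E_6 (dimension 10 + 78 = 88).

B2 ⊕ E6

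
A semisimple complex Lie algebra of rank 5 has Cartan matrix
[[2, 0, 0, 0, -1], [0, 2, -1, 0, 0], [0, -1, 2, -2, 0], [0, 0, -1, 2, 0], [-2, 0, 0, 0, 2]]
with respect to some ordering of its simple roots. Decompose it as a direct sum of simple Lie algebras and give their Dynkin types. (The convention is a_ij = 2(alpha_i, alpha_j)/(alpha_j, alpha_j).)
B_2 ⊕ B_3

The diagram associated to this matrix has two connected components: the simple roots {alpha_1, alpha_5} form a chain of 2 nodes with a double edge at one end; the terminal node there is the unique short simple root (B_2), and {alpha_2, alpha_3, alpha_4} form a chain of 3 nodes with a double edge at one end; the terminal node there is the unique short simple root (B_3). A semisimple Lie algebra decomposes uniquely as the direct sum of simple ideals, one per connected component of its Dynkin diagram, so g ≅ B_2 ⊕ B_3 (dimension 10 + 21 = 31).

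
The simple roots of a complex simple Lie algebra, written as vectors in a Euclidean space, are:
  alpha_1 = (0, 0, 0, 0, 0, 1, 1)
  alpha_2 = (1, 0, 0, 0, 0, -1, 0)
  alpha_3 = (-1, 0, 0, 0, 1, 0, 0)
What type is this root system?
Compute the Cartan integers a_ij = 2(alpha_i, alpha_j)/(alpha_j, alpha_j); the resulting 3x3 Cartan matrix is
[[2, -1, 0], [-1, 2, -1], [0, -1, 2]].
All simple roots have the same length, so the diagram is simply laced. The associated Dynkin diagram is a chain of 3 nodes with single edges (A_3), so the type is A_3 (the algebra sl(4)).

type A_3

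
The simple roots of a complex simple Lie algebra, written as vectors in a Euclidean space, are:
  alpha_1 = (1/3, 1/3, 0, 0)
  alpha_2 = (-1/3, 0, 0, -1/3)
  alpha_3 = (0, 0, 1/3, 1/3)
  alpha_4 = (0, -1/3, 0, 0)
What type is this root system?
B_4

Compute the Cartan integers a_ij = 2(alpha_i, alpha_j)/(alpha_j, alpha_j); the resulting 4x4 Cartan matrix is
[[2, -1, 0, -2], [-1, 2, -1, 0], [0, -1, 2, 0], [-1, 0, 0, 2]].
The roots have two lengths (squared-length ratio 2:1); the short ones are alpha_{4}. The associated Dynkin diagram is a chain of 4 nodes with a double edge at one end; the terminal node there is the unique short simple root (B_4), so the type is B_4 (the algebra so(9)).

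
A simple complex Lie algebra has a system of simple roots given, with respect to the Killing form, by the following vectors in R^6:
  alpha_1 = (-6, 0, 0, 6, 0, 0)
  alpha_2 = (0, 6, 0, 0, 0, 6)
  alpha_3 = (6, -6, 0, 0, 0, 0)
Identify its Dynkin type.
Compute the Cartan integers a_ij = 2(alpha_i, alpha_j)/(alpha_j, alpha_j); the resulting 3x3 Cartan matrix is
[[2, 0, -1], [0, 2, -1], [-1, -1, 2]].
All simple roots have the same length, so the diagram is simply laced. The associated Dynkin diagram is a chain of 3 nodes with single edges (A_3), so the type is A_3 (the algebra sl(4)).

type A_3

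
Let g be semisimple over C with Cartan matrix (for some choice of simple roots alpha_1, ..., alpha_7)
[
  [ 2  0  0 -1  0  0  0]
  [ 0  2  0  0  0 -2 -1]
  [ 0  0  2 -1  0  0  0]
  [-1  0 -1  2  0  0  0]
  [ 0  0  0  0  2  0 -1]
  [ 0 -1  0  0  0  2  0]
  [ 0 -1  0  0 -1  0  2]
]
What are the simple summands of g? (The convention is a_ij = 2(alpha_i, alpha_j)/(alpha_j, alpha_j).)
The diagram associated to this matrix has two connected components: the simple roots {alpha_1, alpha_3, alpha_4} form a chain of 3 nodes with single edges (A_3), and {alpha_2, alpha_5, alpha_6, alpha_7} form a chain of 4 nodes with a double edge at one end; the terminal node there is the unique short simple root (B_4). A semisimple Lie algebra decomposes uniquely as the direct sum of simple ideals, one per connected component of its Dynkin diagram, so g ≅ A_3 ⊕ B_4 (dimension 15 + 36 = 51).

A3 + B4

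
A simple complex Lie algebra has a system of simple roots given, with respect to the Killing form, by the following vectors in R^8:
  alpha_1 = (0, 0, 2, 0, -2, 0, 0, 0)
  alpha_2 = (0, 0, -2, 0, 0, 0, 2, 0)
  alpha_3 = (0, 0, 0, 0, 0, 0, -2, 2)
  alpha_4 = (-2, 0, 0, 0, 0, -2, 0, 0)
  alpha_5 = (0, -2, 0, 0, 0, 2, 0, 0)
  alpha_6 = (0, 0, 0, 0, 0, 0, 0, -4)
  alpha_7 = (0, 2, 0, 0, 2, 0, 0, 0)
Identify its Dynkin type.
C_7 (sp(14))

Compute the Cartan integers a_ij = 2(alpha_i, alpha_j)/(alpha_j, alpha_j); the resulting 7x7 Cartan matrix is
[[2, -1, 0, 0, 0, 0, -1], [-1, 2, -1, 0, 0, 0, 0], [0, -1, 2, 0, 0, -1, 0], [0, 0, 0, 2, -1, 0, 0], [0, 0, 0, -1, 2, 0, -1], [0, 0, -2, 0, 0, 2, 0], [-1, 0, 0, 0, -1, 0, 2]].
The roots have two lengths (squared-length ratio 2:1); the short ones are alpha_{1,2,3,4,5,7}. The associated Dynkin diagram is a chain of 7 nodes with a double edge at one end; the terminal node there is the unique long simple root (C_7), so the type is C_7 (the algebra sp(14)).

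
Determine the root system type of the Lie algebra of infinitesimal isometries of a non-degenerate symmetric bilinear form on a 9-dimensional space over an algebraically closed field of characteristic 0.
This is so(9) with 9 odd, which has dimension 9(9-1)/2 = 36 and rank (9-1)/2 = 4. In the classification of classical Lie algebras, the orthogonal algebra so(2n+1) in an odd number of variables has type B_n; here n = 4, so the Dynkin diagram is a chain of 4 nodes with a double edge at one end; the terminal node there is the unique short simple root (B_4). Hence the type is B_4.

B_4 (so(9))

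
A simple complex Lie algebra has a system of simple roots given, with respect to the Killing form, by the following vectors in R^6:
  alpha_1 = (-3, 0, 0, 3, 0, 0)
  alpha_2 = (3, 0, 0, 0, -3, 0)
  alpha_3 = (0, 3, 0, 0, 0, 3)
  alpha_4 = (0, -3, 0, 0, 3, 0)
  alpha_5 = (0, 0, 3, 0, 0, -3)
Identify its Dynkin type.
Compute the Cartan integers a_ij = 2(alpha_i, alpha_j)/(alpha_j, alpha_j); the resulting 5x5 Cartan matrix is
[[2, -1, 0, 0, 0], [-1, 2, 0, -1, 0], [0, 0, 2, -1, -1], [0, -1, -1, 2, 0], [0, 0, -1, 0, 2]].
All simple roots have the same length, so the diagram is simply laced. The associated Dynkin diagram is a chain of 5 nodes with single edges (A_5), so the type is A_5 (the algebra sl(6)).

A_5 (sl(6))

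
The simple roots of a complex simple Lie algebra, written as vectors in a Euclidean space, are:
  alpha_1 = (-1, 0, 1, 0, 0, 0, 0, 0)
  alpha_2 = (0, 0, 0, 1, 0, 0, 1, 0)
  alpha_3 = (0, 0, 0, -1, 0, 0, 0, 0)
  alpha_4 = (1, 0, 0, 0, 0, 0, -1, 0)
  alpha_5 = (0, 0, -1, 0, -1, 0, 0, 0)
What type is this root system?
Compute the Cartan integers a_ij = 2(alpha_i, alpha_j)/(alpha_j, alpha_j); the resulting 5x5 Cartan matrix is
[[2, 0, 0, -1, -1], [0, 2, -2, -1, 0], [0, -1, 2, 0, 0], [-1, -1, 0, 2, 0], [-1, 0, 0, 0, 2]].
The roots have two lengths (squared-length ratio 2:1); the short ones are alpha_{3}. The associated Dynkin diagram is a chain of 5 nodes with a double edge at one end; the terminal node there is the unique short simple root (B_5), so the type is B_5 (the algebra so(11)).

type B_5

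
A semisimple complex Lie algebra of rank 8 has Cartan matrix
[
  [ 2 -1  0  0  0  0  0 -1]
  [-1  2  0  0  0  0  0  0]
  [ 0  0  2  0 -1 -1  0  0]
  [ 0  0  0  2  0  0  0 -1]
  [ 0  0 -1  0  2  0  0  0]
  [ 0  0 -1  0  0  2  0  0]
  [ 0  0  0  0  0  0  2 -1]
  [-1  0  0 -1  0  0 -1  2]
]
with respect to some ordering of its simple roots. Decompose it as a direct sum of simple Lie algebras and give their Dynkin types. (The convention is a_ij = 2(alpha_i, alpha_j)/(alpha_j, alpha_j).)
A_3 (sl(4)) + D_5 (so(10))

The diagram associated to this matrix has two connected components: the simple roots {alpha_3, alpha_5, alpha_6} form a chain of 3 nodes with single edges (A_3), and {alpha_1, alpha_2, alpha_4, alpha_7, alpha_8} form a chain of 3 nodes with a fork of two nodes at one end (D_5). A semisimple Lie algebra decomposes uniquely as the direct sum of simple ideals, one per connected component of its Dynkin diagram, so g ≅ A_3 ⊕ D_5 (dimension 15 + 45 = 60).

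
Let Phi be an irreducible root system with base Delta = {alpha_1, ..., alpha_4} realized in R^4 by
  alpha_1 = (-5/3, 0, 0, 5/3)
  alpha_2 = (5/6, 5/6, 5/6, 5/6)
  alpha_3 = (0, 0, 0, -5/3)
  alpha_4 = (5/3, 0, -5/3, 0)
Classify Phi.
Compute the Cartan integers a_ij = 2(alpha_i, alpha_j)/(alpha_j, alpha_j); the resulting 4x4 Cartan matrix is
[[2, 0, -2, -1], [0, 2, -1, 0], [-1, -1, 2, 0], [-1, 0, 0, 2]].
The roots have two lengths (squared-length ratio 2:1); the short ones are alpha_{2,3}. The associated Dynkin diagram is a chain of 4 nodes with a double edge between the middle two (F_4), so the type is F_4.

F_4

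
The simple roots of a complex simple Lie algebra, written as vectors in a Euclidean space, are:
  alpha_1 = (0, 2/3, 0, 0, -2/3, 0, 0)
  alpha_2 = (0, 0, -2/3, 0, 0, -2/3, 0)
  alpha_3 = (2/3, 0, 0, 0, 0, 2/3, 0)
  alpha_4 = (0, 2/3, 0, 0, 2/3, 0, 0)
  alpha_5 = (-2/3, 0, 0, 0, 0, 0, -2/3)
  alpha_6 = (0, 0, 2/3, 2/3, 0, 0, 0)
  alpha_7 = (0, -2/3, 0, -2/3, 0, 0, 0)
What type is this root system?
D_7 (so(14))

Compute the Cartan integers a_ij = 2(alpha_i, alpha_j)/(alpha_j, alpha_j); the resulting 7x7 Cartan matrix is
[[2, 0, 0, 0, 0, 0, -1], [0, 2, -1, 0, 0, -1, 0], [0, -1, 2, 0, -1, 0, 0], [0, 0, 0, 2, 0, 0, -1], [0, 0, -1, 0, 2, 0, 0], [0, -1, 0, 0, 0, 2, -1], [-1, 0, 0, -1, 0, -1, 2]].
All simple roots have the same length, so the diagram is simply laced. The associated Dynkin diagram is a chain of 5 nodes with a fork of two nodes at one end (D_7), so the type is D_7 (the algebra so(14)).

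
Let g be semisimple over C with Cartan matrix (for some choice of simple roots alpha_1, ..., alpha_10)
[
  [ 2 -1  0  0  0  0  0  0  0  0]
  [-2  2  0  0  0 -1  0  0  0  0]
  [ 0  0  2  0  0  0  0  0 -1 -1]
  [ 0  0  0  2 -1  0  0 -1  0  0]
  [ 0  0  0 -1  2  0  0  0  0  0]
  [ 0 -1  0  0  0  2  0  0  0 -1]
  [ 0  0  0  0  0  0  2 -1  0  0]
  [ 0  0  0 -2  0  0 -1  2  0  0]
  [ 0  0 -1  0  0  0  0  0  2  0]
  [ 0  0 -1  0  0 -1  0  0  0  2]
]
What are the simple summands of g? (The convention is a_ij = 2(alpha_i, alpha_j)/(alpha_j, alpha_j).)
B_6 (so(13)) ⊕ F_4

The diagram associated to this matrix has two connected components: the simple roots {alpha_1, alpha_2, alpha_3, alpha_6, alpha_9, alpha_10} form a chain of 6 nodes with a double edge at one end; the terminal node there is the unique short simple root (B_6), and {alpha_4, alpha_5, alpha_7, alpha_8} form a chain of 4 nodes with a double edge between the middle two (F_4). A semisimple Lie algebra decomposes uniquely as the direct sum of simple ideals, one per connected component of its Dynkin diagram, so g ≅ B_6 ⊕ F_4 (dimension 78 + 52 = 130).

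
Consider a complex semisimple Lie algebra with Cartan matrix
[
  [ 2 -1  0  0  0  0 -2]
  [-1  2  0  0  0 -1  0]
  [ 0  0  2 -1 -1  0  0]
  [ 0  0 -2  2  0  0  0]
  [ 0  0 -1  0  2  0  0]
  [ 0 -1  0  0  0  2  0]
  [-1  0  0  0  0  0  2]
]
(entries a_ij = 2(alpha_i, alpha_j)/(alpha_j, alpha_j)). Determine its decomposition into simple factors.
The diagram associated to this matrix has two connected components: the simple roots {alpha_1, alpha_2, alpha_6, alpha_7} form a chain of 4 nodes with a double edge at one end; the terminal node there is the unique short simple root (B_4), and {alpha_3, alpha_4, alpha_5} form a chain of 3 nodes with a double edge at one end; the terminal node there is the unique long simple root (C_3). A semisimple Lie algebra decomposes uniquely as the direct sum of simple ideals, one per connected component of its Dynkin diagram, so g ≅ B_4 ⊕ C_3 (dimension 36 + 21 = 57).

B4 + C3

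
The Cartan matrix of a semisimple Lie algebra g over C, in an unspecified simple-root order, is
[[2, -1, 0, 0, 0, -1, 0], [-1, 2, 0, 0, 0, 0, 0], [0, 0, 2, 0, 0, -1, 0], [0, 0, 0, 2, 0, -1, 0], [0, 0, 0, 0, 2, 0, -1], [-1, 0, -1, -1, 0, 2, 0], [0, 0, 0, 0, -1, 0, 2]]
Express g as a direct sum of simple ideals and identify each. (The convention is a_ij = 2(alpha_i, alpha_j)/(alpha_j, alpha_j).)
A_2 + D_5

The diagram associated to this matrix has two connected components: the simple roots {alpha_5, alpha_7} form a chain of 2 nodes with single edges (A_2), and {alpha_1, alpha_2, alpha_3, alpha_4, alpha_6} form a chain of 3 nodes with a fork of two nodes at one end (D_5). A semisimple Lie algebra decomposes uniquely as the direct sum of simple ideals, one per connected component of its Dynkin diagram, so g ≅ A_2 ⊕ D_5 (dimension 8 + 45 = 53).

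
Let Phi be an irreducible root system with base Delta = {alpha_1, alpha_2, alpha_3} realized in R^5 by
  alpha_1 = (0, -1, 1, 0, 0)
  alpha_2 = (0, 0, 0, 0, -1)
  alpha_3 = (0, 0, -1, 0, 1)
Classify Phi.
B_3

Compute the Cartan integers a_ij = 2(alpha_i, alpha_j)/(alpha_j, alpha_j); the resulting 3x3 Cartan matrix is
[[2, 0, -1], [0, 2, -1], [-1, -2, 2]].
The roots have two lengths (squared-length ratio 2:1); the short ones are alpha_{2}. The associated Dynkin diagram is a chain of 3 nodes with a double edge at one end; the terminal node there is the unique short simple root (B_3), so the type is B_3 (the algebra so(7)).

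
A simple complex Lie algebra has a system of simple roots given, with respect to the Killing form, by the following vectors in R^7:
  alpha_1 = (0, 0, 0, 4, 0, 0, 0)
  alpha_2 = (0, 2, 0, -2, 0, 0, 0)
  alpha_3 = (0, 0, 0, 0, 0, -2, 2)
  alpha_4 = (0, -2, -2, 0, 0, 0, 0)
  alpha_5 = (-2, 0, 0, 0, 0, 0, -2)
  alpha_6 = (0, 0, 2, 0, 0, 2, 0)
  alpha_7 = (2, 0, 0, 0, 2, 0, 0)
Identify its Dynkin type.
Compute the Cartan integers a_ij = 2(alpha_i, alpha_j)/(alpha_j, alpha_j); the resulting 7x7 Cartan matrix is
[[2, -2, 0, 0, 0, 0, 0], [-1, 2, 0, -1, 0, 0, 0], [0, 0, 2, 0, -1, -1, 0], [0, -1, 0, 2, 0, -1, 0], [0, 0, -1, 0, 2, 0, -1], [0, 0, -1, -1, 0, 2, 0], [0, 0, 0, 0, -1, 0, 2]].
The roots have two lengths (squared-length ratio 2:1); the short ones are alpha_{2,3,4,5,6,7}. The associated Dynkin diagram is a chain of 7 nodes with a double edge at one end; the terminal node there is the unique long simple root (C_7), so the type is C_7 (the algebra sp(14)).

C_7 (sp(14))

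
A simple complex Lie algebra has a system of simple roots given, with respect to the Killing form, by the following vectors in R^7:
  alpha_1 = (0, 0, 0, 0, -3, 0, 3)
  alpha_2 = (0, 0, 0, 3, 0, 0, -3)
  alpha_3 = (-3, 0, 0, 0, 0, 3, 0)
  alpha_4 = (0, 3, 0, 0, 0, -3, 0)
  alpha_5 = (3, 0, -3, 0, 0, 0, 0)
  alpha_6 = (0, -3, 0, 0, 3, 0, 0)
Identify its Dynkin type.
Compute the Cartan integers a_ij = 2(alpha_i, alpha_j)/(alpha_j, alpha_j); the resulting 6x6 Cartan matrix is
[[2, -1, 0, 0, 0, -1], [-1, 2, 0, 0, 0, 0], [0, 0, 2, -1, -1, 0], [0, 0, -1, 2, 0, -1], [0, 0, -1, 0, 2, 0], [-1, 0, 0, -1, 0, 2]].
All simple roots have the same length, so the diagram is simply laced. The associated Dynkin diagram is a chain of 6 nodes with single edges (A_6), so the type is A_6 (the algebra sl(7)).

A_6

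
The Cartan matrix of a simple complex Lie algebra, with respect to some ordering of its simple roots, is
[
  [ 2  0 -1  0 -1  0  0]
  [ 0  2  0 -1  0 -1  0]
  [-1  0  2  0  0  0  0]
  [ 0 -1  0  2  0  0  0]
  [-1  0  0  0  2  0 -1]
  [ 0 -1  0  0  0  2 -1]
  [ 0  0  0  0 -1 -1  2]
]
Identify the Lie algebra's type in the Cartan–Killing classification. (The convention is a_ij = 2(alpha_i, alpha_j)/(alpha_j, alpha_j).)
type A_7

The matrix has rank 7 with 2's on the diagonal. Reading the off-diagonal entries as Dynkin edges (a single edge where a_ij = a_ji = -1; a double or triple edge where a_ij * a_ji = 2 or 3), the diagram is a chain of 7 nodes with single edges (A_7). One simple-root ordering that puts it in standard form is (alpha_3, alpha_1, alpha_5, alpha_7, alpha_6, alpha_2, alpha_4). So the algebra is type A_7, i.e. sl(8).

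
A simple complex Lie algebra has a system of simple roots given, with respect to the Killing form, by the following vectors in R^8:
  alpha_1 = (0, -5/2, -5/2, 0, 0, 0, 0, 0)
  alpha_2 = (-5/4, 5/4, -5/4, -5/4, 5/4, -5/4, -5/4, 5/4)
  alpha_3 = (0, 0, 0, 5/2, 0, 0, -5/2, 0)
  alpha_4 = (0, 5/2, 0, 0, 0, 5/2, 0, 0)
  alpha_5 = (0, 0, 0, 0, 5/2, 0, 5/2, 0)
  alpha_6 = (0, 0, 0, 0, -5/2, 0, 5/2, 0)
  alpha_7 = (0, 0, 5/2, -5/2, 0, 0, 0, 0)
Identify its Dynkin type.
type E_7

Compute the Cartan integers a_ij = 2(alpha_i, alpha_j)/(alpha_j, alpha_j); the resulting 7x7 Cartan matrix is
[[2, 0, 0, -1, 0, 0, -1], [0, 2, 0, 0, 0, -1, 0], [0, 0, 2, 0, -1, -1, -1], [-1, 0, 0, 2, 0, 0, 0], [0, 0, -1, 0, 2, 0, 0], [0, -1, -1, 0, 0, 2, 0], [-1, 0, -1, 0, 0, 0, 2]].
All simple roots have the same length, so the diagram is simply laced. The associated Dynkin diagram is a chain of 6 nodes with one extra node attached to the third node from one end (E_7), so the type is E_7.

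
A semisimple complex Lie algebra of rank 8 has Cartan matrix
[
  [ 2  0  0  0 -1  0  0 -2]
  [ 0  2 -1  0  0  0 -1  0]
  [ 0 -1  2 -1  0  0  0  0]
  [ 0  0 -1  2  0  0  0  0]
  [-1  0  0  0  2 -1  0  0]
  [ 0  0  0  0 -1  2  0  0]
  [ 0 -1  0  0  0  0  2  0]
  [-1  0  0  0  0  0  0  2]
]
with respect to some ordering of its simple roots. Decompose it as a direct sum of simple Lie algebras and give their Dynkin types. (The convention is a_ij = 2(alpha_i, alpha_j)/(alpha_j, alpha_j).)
A4 + B4

The diagram associated to this matrix has two connected components: the simple roots {alpha_2, alpha_3, alpha_4, alpha_7} form a chain of 4 nodes with single edges (A_4), and {alpha_1, alpha_5, alpha_6, alpha_8} form a chain of 4 nodes with a double edge at one end; the terminal node there is the unique short simple root (B_4). A semisimple Lie algebra decomposes uniquely as the direct sum of simple ideals, one per connected component of its Dynkin diagram, so g ≅ A_4 ⊕ B_4 (dimension 24 + 36 = 60).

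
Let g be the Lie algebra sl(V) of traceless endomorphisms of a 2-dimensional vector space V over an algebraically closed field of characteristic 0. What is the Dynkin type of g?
A_1 (sl(2))

This is sl(2), which has dimension 2^2 - 1 = 3 and rank 2 - 1 = 1 (a Cartan subalgebra is the diagonal traceless matrices). In the classification of classical Lie algebras, the special linear algebra sl(n+1) has type A_n; here n = 1, so the Dynkin diagram is a chain of 1 nodes with single edges (A_1). Hence the type is A_1.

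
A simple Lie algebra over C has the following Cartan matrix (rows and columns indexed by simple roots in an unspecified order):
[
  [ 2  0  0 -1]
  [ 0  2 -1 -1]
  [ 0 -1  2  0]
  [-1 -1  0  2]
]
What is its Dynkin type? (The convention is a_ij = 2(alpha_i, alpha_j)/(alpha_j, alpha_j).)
The matrix has rank 4 with 2's on the diagonal. Reading the off-diagonal entries as Dynkin edges (a single edge where a_ij = a_ji = -1; a double or triple edge where a_ij * a_ji = 2 or 3), the diagram is a chain of 4 nodes with single edges (A_4). One simple-root ordering that puts it in standard form is (alpha_3, alpha_2, alpha_4, alpha_1). So the algebra is type A_4, i.e. sl(5).

A_4 (sl(5))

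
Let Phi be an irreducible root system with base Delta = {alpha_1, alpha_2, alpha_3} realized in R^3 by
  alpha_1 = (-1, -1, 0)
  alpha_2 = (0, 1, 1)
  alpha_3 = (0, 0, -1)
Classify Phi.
Compute the Cartan integers a_ij = 2(alpha_i, alpha_j)/(alpha_j, alpha_j); the resulting 3x3 Cartan matrix is
[[2, -1, 0], [-1, 2, -2], [0, -1, 2]].
The roots have two lengths (squared-length ratio 2:1); the short ones are alpha_{3}. The associated Dynkin diagram is a chain of 3 nodes with a double edge at one end; the terminal node there is the unique short simple root (B_3), so the type is B_3 (the algebra so(7)).

B3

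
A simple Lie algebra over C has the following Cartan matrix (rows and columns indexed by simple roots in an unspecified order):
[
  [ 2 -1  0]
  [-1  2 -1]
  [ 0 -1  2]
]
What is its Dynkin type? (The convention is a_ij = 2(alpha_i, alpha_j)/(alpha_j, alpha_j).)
The matrix has rank 3 with 2's on the diagonal. Reading the off-diagonal entries as Dynkin edges (a single edge where a_ij = a_ji = -1; a double or triple edge where a_ij * a_ji = 2 or 3), the diagram is a chain of 3 nodes with single edges (A_3). One simple-root ordering that puts it in standard form is (alpha_3, alpha_2, alpha_1). So the algebra is type A_3, i.e. sl(4).

A_3 (sl(4))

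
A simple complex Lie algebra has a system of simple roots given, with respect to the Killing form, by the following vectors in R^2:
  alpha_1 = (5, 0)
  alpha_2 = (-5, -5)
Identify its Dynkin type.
Compute the Cartan integers a_ij = 2(alpha_i, alpha_j)/(alpha_j, alpha_j); the resulting 2x2 Cartan matrix is
[[2, -1], [-2, 2]].
The roots have two lengths (squared-length ratio 2:1); the short ones are alpha_{1}. The associated Dynkin diagram is a chain of 2 nodes with a double edge at one end; the terminal node there is the unique short simple root (B_2), so the type is B_2 (the algebra so(5)).

B2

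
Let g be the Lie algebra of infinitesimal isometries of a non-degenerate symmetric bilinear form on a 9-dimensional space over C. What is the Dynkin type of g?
This is so(9) with 9 odd, which has dimension 9(9-1)/2 = 36 and rank (9-1)/2 = 4. In the classification of classical Lie algebras, the orthogonal algebra so(2n+1) in an odd number of variables has type B_n; here n = 4, so the Dynkin diagram is a chain of 4 nodes with a double edge at one end; the terminal node there is the unique short simple root (B_4). Hence the type is B_4.

type B_4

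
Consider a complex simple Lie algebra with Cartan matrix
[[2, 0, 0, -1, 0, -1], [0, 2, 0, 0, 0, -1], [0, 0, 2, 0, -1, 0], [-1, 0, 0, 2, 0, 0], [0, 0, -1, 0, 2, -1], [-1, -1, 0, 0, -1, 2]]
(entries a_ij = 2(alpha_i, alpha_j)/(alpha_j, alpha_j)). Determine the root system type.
The matrix has rank 6 with 2's on the diagonal. Reading the off-diagonal entries as Dynkin edges (a single edge where a_ij = a_ji = -1; a double or triple edge where a_ij * a_ji = 2 or 3), the diagram is a chain of 5 nodes with one extra node attached to the third node from one end (E_6). One simple-root ordering that puts it in standard form is (alpha_4, alpha_2, alpha_1, alpha_6, alpha_5, alpha_3). So the algebra is type E_6.

E_6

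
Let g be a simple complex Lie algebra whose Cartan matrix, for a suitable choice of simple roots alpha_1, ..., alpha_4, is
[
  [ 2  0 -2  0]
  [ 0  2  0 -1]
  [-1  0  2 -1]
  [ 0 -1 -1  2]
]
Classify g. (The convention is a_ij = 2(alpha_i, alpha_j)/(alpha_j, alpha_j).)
C_4

The matrix has rank 4 with 2's on the diagonal. Reading the off-diagonal entries as Dynkin edges (a single edge where a_ij = a_ji = -1; a double or triple edge where a_ij * a_ji = 2 or 3), the diagram is a chain of 4 nodes with a double edge at one end; the terminal node there is the unique long simple root (C_4). One simple-root ordering that puts it in standard form is (alpha_2, alpha_4, alpha_3, alpha_1). So the algebra is type C_4, i.e. sp(8).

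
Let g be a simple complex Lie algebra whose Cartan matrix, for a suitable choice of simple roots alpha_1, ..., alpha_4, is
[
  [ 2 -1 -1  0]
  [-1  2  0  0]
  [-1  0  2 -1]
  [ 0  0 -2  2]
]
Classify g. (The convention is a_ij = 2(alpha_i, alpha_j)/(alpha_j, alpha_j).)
The matrix has rank 4 with 2's on the diagonal. Reading the off-diagonal entries as Dynkin edges (a single edge where a_ij = a_ji = -1; a double or triple edge where a_ij * a_ji = 2 or 3), the diagram is a chain of 4 nodes with a double edge at one end; the terminal node there is the unique long simple root (C_4). One simple-root ordering that puts it in standard form is (alpha_2, alpha_1, alpha_3, alpha_4). So the algebra is type C_4, i.e. sp(8).

C_4 (sp(8))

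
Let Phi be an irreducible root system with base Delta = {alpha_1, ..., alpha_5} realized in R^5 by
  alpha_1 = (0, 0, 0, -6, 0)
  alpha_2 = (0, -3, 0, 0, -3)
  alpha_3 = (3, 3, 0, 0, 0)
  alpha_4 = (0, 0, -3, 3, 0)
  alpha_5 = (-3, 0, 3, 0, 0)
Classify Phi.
Compute the Cartan integers a_ij = 2(alpha_i, alpha_j)/(alpha_j, alpha_j); the resulting 5x5 Cartan matrix is
[[2, 0, 0, -2, 0], [0, 2, -1, 0, 0], [0, -1, 2, 0, -1], [-1, 0, 0, 2, -1], [0, 0, -1, -1, 2]].
The roots have two lengths (squared-length ratio 2:1); the short ones are alpha_{2,3,4,5}. The associated Dynkin diagram is a chain of 5 nodes with a double edge at one end; the terminal node there is the unique long simple root (C_5), so the type is C_5 (the algebra sp(10)).

C_5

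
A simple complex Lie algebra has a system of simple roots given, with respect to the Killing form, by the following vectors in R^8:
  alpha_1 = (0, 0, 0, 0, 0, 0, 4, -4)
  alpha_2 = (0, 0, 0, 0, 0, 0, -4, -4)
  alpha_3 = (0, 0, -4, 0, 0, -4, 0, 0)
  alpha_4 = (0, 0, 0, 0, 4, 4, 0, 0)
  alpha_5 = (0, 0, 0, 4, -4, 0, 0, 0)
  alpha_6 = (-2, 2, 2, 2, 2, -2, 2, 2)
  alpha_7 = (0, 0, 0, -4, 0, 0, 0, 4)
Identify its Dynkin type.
Compute the Cartan integers a_ij = 2(alpha_i, alpha_j)/(alpha_j, alpha_j); the resulting 7x7 Cartan matrix is
[[2, 0, 0, 0, 0, 0, -1], [0, 2, 0, 0, 0, -1, -1], [0, 0, 2, -1, 0, 0, 0], [0, 0, -1, 2, -1, 0, 0], [0, 0, 0, -1, 2, 0, -1], [0, -1, 0, 0, 0, 2, 0], [-1, -1, 0, 0, -1, 0, 2]].
All simple roots have the same length, so the diagram is simply laced. The associated Dynkin diagram is a chain of 6 nodes with one extra node attached to the third node from one end (E_7), so the type is E_7.

type E_7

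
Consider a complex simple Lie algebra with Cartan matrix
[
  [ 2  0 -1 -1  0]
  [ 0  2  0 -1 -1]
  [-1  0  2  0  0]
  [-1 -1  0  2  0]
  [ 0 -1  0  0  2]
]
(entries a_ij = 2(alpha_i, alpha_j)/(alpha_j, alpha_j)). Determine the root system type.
A_5

The matrix has rank 5 with 2's on the diagonal. Reading the off-diagonal entries as Dynkin edges (a single edge where a_ij = a_ji = -1; a double or triple edge where a_ij * a_ji = 2 or 3), the diagram is a chain of 5 nodes with single edges (A_5). One simple-root ordering that puts it in standard form is (alpha_5, alpha_2, alpha_4, alpha_1, alpha_3). So the algebra is type A_5, i.e. sl(6).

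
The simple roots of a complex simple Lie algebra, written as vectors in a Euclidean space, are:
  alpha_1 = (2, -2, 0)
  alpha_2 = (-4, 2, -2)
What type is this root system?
Compute the Cartan integers a_ij = 2(alpha_i, alpha_j)/(alpha_j, alpha_j); the resulting 2x2 Cartan matrix is
[[2, -1], [-3, 2]].
The roots have two lengths (squared-length ratio 3:1); the short ones are alpha_{1}. The associated Dynkin diagram is two nodes joined by a triple edge (G_2), so the type is G_2.

G_2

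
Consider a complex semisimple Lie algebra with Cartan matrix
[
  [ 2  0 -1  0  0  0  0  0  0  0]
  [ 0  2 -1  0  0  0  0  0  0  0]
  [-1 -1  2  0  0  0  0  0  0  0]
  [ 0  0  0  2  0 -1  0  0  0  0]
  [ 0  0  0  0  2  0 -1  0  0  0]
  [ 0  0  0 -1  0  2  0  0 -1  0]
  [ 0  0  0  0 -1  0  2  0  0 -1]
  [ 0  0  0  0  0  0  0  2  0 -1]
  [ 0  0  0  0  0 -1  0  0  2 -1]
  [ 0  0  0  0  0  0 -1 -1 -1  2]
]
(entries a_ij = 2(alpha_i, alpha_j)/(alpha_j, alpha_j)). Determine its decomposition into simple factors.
A3 ⊕ E7

The diagram associated to this matrix has two connected components: the simple roots {alpha_1, alpha_2, alpha_3} form a chain of 3 nodes with single edges (A_3), and {alpha_4, alpha_5, alpha_6, alpha_7, alpha_8, alpha_9, alpha_10} form a chain of 6 nodes with one extra node attached to the third node from one end (E_7). A semisimple Lie algebra decomposes uniquely as the direct sum of simple ideals, one per connected component of its Dynkin diagram, so g ≅ A_3 ⊕ E_7 (dimension 15 + 133 = 148).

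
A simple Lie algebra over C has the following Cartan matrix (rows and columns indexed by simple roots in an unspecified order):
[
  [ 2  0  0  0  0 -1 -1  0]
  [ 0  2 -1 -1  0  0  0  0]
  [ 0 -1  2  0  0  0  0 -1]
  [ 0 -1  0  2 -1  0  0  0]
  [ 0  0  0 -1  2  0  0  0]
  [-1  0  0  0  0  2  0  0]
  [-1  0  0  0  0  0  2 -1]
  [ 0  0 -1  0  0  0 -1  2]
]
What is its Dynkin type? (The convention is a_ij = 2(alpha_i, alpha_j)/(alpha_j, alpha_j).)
The matrix has rank 8 with 2's on the diagonal. Reading the off-diagonal entries as Dynkin edges (a single edge where a_ij = a_ji = -1; a double or triple edge where a_ij * a_ji = 2 or 3), the diagram is a chain of 8 nodes with single edges (A_8). One simple-root ordering that puts it in standard form is (alpha_5, alpha_4, alpha_2, alpha_3, alpha_8, alpha_7, alpha_1, alpha_6). So the algebra is type A_8, i.e. sl(9).

A8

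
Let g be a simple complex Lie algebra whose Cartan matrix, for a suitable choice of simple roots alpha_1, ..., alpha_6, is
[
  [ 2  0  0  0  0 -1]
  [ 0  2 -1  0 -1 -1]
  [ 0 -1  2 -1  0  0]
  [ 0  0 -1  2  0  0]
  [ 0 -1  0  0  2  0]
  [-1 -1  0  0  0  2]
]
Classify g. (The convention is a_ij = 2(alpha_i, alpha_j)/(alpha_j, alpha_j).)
The matrix has rank 6 with 2's on the diagonal. Reading the off-diagonal entries as Dynkin edges (a single edge where a_ij = a_ji = -1; a double or triple edge where a_ij * a_ji = 2 or 3), the diagram is a chain of 5 nodes with one extra node attached to the third node from one end (E_6). One simple-root ordering that puts it in standard form is (alpha_4, alpha_5, alpha_3, alpha_2, alpha_6, alpha_1). So the algebra is type E_6.

E_6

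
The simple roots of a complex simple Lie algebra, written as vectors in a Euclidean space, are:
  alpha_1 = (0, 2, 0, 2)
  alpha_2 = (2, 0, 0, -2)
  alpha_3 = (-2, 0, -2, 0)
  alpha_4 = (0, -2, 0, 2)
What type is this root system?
D_4

Compute the Cartan integers a_ij = 2(alpha_i, alpha_j)/(alpha_j, alpha_j); the resulting 4x4 Cartan matrix is
[[2, -1, 0, 0], [-1, 2, -1, -1], [0, -1, 2, 0], [0, -1, 0, 2]].
All simple roots have the same length, so the diagram is simply laced. The associated Dynkin diagram is a chain of 2 nodes with a fork of two nodes at one end (D_4), so the type is D_4 (the algebra so(8)).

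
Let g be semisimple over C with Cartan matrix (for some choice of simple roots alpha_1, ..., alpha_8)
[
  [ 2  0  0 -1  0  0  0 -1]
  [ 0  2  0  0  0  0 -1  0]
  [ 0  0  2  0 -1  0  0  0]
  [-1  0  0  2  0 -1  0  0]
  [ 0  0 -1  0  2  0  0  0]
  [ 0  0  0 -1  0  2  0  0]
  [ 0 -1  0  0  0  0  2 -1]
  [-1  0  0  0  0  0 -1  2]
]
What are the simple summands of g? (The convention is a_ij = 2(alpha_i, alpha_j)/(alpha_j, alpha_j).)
type A_2 ⊕ type A_6

The diagram associated to this matrix has two connected components: the simple roots {alpha_3, alpha_5} form a chain of 2 nodes with single edges (A_2), and {alpha_1, alpha_2, alpha_4, alpha_6, alpha_7, alpha_8} form a chain of 6 nodes with single edges (A_6). A semisimple Lie algebra decomposes uniquely as the direct sum of simple ideals, one per connected component of its Dynkin diagram, so g ≅ A_2 ⊕ A_6 (dimension 8 + 48 = 56).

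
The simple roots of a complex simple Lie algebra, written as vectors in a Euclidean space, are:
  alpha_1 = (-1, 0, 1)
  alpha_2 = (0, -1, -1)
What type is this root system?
A2

Compute the Cartan integers a_ij = 2(alpha_i, alpha_j)/(alpha_j, alpha_j); the resulting 2x2 Cartan matrix is
[[2, -1], [-1, 2]].
All simple roots have the same length, so the diagram is simply laced. The associated Dynkin diagram is a chain of 2 nodes with single edges (A_2), so the type is A_2 (the algebra sl(3)).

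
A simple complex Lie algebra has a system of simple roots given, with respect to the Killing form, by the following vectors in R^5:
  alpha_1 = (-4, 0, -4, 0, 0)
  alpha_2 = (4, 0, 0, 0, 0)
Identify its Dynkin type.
Compute the Cartan integers a_ij = 2(alpha_i, alpha_j)/(alpha_j, alpha_j); the resulting 2x2 Cartan matrix is
[[2, -2], [-1, 2]].
The roots have two lengths (squared-length ratio 2:1); the short ones are alpha_{2}. The associated Dynkin diagram is a chain of 2 nodes with a double edge at one end; the terminal node there is the unique short simple root (B_2), so the type is B_2 (the algebra so(5)).

B2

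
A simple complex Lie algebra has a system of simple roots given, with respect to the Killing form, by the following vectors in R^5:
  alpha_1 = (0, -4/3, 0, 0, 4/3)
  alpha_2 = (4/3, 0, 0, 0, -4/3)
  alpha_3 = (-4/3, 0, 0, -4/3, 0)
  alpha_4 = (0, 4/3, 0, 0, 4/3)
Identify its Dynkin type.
Compute the Cartan integers a_ij = 2(alpha_i, alpha_j)/(alpha_j, alpha_j); the resulting 4x4 Cartan matrix is
[[2, -1, 0, 0], [-1, 2, -1, -1], [0, -1, 2, 0], [0, -1, 0, 2]].
All simple roots have the same length, so the diagram is simply laced. The associated Dynkin diagram is a chain of 2 nodes with a fork of two nodes at one end (D_4), so the type is D_4 (the algebra so(8)).

D_4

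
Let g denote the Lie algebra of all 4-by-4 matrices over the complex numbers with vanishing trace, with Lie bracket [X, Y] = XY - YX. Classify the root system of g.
A3

This is sl(4), which has dimension 4^2 - 1 = 15 and rank 4 - 1 = 3 (a Cartan subalgebra is the diagonal traceless matrices). In the classification of classical Lie algebras, the special linear algebra sl(n+1) has type A_n; here n = 3, so the Dynkin diagram is a chain of 3 nodes with single edges (A_3). Hence the type is A_3.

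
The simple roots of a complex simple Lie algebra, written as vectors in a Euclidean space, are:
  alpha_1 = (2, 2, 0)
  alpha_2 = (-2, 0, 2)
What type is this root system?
A_2

Compute the Cartan integers a_ij = 2(alpha_i, alpha_j)/(alpha_j, alpha_j); the resulting 2x2 Cartan matrix is
[[2, -1], [-1, 2]].
All simple roots have the same length, so the diagram is simply laced. The associated Dynkin diagram is a chain of 2 nodes with single edges (A_2), so the type is A_2 (the algebra sl(3)).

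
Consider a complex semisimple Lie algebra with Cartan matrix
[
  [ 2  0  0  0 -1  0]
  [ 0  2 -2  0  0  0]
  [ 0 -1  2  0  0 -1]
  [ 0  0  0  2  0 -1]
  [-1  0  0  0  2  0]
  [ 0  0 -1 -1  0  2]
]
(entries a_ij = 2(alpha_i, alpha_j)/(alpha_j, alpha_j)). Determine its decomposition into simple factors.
A_2 + C_4

The diagram associated to this matrix has two connected components: the simple roots {alpha_1, alpha_5} form a chain of 2 nodes with single edges (A_2), and {alpha_2, alpha_3, alpha_4, alpha_6} form a chain of 4 nodes with a double edge at one end; the terminal node there is the unique long simple root (C_4). A semisimple Lie algebra decomposes uniquely as the direct sum of simple ideals, one per connected component of its Dynkin diagram, so g ≅ A_2 ⊕ C_4 (dimension 8 + 36 = 44).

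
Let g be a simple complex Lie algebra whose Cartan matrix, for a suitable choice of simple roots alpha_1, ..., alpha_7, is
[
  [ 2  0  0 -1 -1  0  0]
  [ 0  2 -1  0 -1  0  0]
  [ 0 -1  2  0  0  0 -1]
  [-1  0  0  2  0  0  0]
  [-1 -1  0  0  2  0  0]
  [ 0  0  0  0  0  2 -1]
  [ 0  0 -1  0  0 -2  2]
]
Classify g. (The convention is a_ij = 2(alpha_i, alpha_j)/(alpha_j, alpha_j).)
B_7 (so(15))

The matrix has rank 7 with 2's on the diagonal. Reading the off-diagonal entries as Dynkin edges (a single edge where a_ij = a_ji = -1; a double or triple edge where a_ij * a_ji = 2 or 3), the diagram is a chain of 7 nodes with a double edge at one end; the terminal node there is the unique short simple root (B_7). One simple-root ordering that puts it in standard form is (alpha_4, alpha_1, alpha_5, alpha_2, alpha_3, alpha_7, alpha_6). So the algebra is type B_7, i.e. so(15).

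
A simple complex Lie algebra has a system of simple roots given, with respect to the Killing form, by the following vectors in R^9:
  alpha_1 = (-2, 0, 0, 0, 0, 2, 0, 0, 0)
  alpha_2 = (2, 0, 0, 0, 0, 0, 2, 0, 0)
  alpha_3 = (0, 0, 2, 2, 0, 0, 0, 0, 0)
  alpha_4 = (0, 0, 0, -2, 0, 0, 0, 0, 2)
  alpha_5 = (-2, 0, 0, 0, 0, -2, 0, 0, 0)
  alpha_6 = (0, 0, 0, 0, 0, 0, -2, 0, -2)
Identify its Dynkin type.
type D_6

Compute the Cartan integers a_ij = 2(alpha_i, alpha_j)/(alpha_j, alpha_j); the resulting 6x6 Cartan matrix is
[[2, -1, 0, 0, 0, 0], [-1, 2, 0, 0, -1, -1], [0, 0, 2, -1, 0, 0], [0, 0, -1, 2, 0, -1], [0, -1, 0, 0, 2, 0], [0, -1, 0, -1, 0, 2]].
All simple roots have the same length, so the diagram is simply laced. The associated Dynkin diagram is a chain of 4 nodes with a fork of two nodes at one end (D_6), so the type is D_6 (the algebra so(12)).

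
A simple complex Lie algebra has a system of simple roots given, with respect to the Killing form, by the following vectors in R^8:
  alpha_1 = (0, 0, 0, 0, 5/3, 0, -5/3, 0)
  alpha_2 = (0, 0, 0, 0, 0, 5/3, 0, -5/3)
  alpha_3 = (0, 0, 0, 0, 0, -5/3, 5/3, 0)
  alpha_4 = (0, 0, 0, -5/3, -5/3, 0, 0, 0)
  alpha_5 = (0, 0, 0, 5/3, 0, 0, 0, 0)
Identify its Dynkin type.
Compute the Cartan integers a_ij = 2(alpha_i, alpha_j)/(alpha_j, alpha_j); the resulting 5x5 Cartan matrix is
[[2, 0, -1, -1, 0], [0, 2, -1, 0, 0], [-1, -1, 2, 0, 0], [-1, 0, 0, 2, -2], [0, 0, 0, -1, 2]].
The roots have two lengths (squared-length ratio 2:1); the short ones are alpha_{5}. The associated Dynkin diagram is a chain of 5 nodes with a double edge at one end; the terminal node there is the unique short simple root (B_5), so the type is B_5 (the algebra so(11)).

B5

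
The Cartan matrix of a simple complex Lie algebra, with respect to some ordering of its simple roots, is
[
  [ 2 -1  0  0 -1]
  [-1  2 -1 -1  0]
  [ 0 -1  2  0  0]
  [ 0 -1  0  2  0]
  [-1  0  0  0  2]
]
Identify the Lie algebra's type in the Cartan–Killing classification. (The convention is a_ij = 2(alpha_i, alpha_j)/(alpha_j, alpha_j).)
D5

The matrix has rank 5 with 2's on the diagonal. Reading the off-diagonal entries as Dynkin edges (a single edge where a_ij = a_ji = -1; a double or triple edge where a_ij * a_ji = 2 or 3), the diagram is a chain of 3 nodes with a fork of two nodes at one end (D_5). One simple-root ordering that puts it in standard form is (alpha_5, alpha_1, alpha_2, alpha_3, alpha_4). So the algebra is type D_5, i.e. so(10).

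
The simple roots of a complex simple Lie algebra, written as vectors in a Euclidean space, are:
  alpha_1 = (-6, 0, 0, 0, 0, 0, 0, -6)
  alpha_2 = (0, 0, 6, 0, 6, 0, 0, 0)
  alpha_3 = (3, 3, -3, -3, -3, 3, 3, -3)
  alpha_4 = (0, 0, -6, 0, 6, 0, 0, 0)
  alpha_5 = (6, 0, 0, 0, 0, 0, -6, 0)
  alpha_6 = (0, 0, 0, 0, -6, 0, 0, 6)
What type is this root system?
Compute the Cartan integers a_ij = 2(alpha_i, alpha_j)/(alpha_j, alpha_j); the resulting 6x6 Cartan matrix is
[[2, 0, 0, 0, -1, -1], [0, 2, -1, 0, 0, -1], [0, -1, 2, 0, 0, 0], [0, 0, 0, 2, 0, -1], [-1, 0, 0, 0, 2, 0], [-1, -1, 0, -1, 0, 2]].
All simple roots have the same length, so the diagram is simply laced. The associated Dynkin diagram is a chain of 5 nodes with one extra node attached to the third node from one end (E_6), so the type is E_6.

E_6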